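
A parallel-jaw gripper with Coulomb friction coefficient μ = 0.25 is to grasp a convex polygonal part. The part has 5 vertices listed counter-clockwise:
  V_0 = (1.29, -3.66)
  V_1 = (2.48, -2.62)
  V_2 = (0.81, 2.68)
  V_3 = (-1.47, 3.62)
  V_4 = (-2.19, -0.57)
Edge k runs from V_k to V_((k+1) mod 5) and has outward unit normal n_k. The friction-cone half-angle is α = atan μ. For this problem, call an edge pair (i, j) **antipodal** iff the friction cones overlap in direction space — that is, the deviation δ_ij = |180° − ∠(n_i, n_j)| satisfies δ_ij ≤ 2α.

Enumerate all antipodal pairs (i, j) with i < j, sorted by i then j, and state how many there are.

count = 2; pairs: (1,3), (2,4)

α = atan 0.25 = 14.04°;  2α = 28.07°
n_0 = (+0.6581, -0.7530)
n_1 = (+0.9538, +0.3005)
n_2 = (+0.3812, +0.9245)
n_3 = (-0.9856, +0.1694)
n_4 = (-0.6640, -0.7478)
  (0,1): δ = 113.66°  ·
  (0,2): δ = 63.56°  ·
  (0,3): δ = 39.10°  ·
  (0,4): δ = 97.25°  ·
  (1,2): δ = 129.89°  ·
  (1,3): δ = 27.24°  ✓
  (1,4): δ = 30.91°  ·
  (2,3): δ = 77.34°  ·
  (2,4): δ = 19.20°  ✓
  (3,4): δ = 121.85°  ·
antipodal pairs: 2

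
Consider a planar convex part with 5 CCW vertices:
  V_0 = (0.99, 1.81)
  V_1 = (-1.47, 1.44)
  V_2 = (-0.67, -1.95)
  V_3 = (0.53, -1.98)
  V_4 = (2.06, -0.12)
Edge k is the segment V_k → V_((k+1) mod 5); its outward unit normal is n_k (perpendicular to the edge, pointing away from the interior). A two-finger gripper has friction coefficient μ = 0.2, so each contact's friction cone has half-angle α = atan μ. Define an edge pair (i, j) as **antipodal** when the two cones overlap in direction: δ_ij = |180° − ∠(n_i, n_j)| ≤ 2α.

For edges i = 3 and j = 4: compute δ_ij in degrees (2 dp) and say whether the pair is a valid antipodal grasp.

α = atan 0.2 = 11.31°;  2α = 22.62°
edge 3: e_3 = (+1.53, +1.86);  n_3 = (+0.7723, -0.6353)
edge 4: e_4 = (-1.07, +1.93);  n_4 = (+0.8746, +0.4849)
∠(n_3, n_4) = 68.44°
δ = |180° − 68.44°| = 111.56°
111.56° > 2α = 22.62°  →  invalid

δ = 111.56°, invalid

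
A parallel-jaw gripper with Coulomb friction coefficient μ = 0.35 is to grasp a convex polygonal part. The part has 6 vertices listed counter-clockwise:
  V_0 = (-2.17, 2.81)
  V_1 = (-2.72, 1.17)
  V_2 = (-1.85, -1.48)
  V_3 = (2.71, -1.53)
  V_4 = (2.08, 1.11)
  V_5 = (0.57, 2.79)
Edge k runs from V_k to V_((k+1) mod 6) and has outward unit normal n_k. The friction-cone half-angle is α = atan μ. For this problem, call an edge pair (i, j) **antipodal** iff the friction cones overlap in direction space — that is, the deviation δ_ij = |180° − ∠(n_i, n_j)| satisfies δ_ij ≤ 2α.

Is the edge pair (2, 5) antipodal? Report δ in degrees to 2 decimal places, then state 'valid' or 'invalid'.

δ = 0.21°, valid

α = atan 0.35 = 19.29°;  2α = 38.58°
edge 2: e_2 = (+4.56, -0.05);  n_2 = (-0.0110, -0.9999)
edge 5: e_5 = (-2.74, +0.02);  n_5 = (+0.0073, +1.0000)
∠(n_2, n_5) = 179.79°
δ = |180° − 179.79°| = 0.21°
0.21° ≤ 2α = 38.58°  →  valid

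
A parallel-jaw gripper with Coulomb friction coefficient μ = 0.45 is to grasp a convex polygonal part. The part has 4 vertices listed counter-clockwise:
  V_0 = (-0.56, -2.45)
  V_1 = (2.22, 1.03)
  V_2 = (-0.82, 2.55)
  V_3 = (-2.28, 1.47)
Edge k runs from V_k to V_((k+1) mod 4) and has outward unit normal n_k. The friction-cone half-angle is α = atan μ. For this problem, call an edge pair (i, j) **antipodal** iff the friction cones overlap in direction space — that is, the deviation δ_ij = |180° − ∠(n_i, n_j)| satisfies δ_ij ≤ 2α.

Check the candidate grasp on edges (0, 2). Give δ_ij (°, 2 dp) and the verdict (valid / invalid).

δ = 14.89°, valid

α = atan 0.45 = 24.23°;  2α = 48.46°
edge 0: e_0 = (+2.78, +3.48);  n_0 = (+0.7813, -0.6241)
edge 2: e_2 = (-1.46, -1.08);  n_2 = (-0.5947, +0.8039)
∠(n_0, n_2) = 165.11°
δ = |180° − 165.11°| = 14.89°
14.89° ≤ 2α = 48.46°  →  valid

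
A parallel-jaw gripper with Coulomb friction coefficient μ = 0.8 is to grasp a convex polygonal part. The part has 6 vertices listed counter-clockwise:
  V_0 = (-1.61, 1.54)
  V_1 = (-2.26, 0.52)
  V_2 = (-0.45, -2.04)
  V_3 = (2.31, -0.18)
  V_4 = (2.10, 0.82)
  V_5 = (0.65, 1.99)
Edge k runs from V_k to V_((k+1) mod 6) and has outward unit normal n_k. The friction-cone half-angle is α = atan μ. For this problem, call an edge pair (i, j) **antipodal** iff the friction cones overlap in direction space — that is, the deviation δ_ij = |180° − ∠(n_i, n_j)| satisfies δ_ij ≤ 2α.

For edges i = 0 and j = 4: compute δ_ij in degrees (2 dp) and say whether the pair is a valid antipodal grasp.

δ = 83.61°, invalid

α = atan 0.8 = 38.66°;  2α = 77.32°
edge 0: e_0 = (-0.65, -1.02);  n_0 = (-0.8433, +0.5374)
edge 4: e_4 = (-1.45, +1.17);  n_4 = (+0.6280, +0.7782)
∠(n_0, n_4) = 96.39°
δ = |180° − 96.39°| = 83.61°
83.61° > 2α = 77.32°  →  invalid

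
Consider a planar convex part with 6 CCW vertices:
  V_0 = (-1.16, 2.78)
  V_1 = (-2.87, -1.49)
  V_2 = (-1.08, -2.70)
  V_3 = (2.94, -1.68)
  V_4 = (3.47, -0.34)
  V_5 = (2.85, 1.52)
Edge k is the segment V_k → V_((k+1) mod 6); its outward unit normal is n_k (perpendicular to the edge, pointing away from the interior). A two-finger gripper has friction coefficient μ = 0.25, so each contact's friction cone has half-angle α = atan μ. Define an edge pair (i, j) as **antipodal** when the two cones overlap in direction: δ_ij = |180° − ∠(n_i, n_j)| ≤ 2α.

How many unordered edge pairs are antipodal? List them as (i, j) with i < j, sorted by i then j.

count = 2; pairs: (0,3), (1,5)

α = atan 0.25 = 14.04°;  2α = 28.07°
n_0 = (-0.9283, +0.3718)
n_1 = (-0.5600, -0.8285)
n_2 = (+0.2459, -0.9693)
n_3 = (+0.9299, -0.3678)
n_4 = (+0.9487, +0.3162)
n_5 = (+0.2998, +0.9540)
  (0,1): δ = 102.23°  ·
  (0,2): δ = 53.94°  ·
  (0,3): δ = 0.24°  ✓
  (0,4): δ = 40.26°  ·
  (0,5): δ = 94.38°  ·
  (1,2): δ = 131.70°  ·
  (1,3): δ = 77.52°  ·
  (1,4): δ = 37.51°  ·
  (1,5): δ = 16.61°  ✓
  (2,3): δ = 125.82°  ·
  (2,4): δ = 85.80°  ·
  (2,5): δ = 31.68°  ·
  (3,4): δ = 139.99°  ·
  (3,5): δ = 85.86°  ·
  (4,5): δ = 125.88°  ·
antipodal pairs: 2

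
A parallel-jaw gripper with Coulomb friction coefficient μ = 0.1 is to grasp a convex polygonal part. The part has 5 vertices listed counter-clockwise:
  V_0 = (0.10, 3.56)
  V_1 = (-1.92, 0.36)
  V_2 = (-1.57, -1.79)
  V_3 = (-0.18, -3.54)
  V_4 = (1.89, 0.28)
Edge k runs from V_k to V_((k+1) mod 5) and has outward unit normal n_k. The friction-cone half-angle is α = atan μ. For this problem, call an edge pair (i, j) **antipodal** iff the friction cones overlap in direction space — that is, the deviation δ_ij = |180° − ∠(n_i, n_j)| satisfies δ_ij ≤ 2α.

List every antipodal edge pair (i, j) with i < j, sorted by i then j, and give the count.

α = atan 0.1 = 5.71°;  2α = 11.42°
n_0 = (-0.8456, +0.5338)
n_1 = (-0.9870, -0.1607)
n_2 = (-0.7830, -0.6220)
n_3 = (+0.8792, -0.4764)
n_4 = (+0.8778, +0.4790)
  (0,1): δ = 138.49°  ·
  (0,2): δ = 109.28°  ·
  (0,3): δ = 3.81°  ✓
  (0,4): δ = 60.88°  ·
  (1,2): δ = 150.79°  ·
  (1,3): δ = 37.70°  ·
  (1,4): δ = 19.38°  ·
  (2,3): δ = 66.91°  ·
  (2,4): δ = 9.84°  ✓
  (3,4): δ = 122.92°  ·
antipodal pairs: 2

count = 2; pairs: (0,3), (2,4)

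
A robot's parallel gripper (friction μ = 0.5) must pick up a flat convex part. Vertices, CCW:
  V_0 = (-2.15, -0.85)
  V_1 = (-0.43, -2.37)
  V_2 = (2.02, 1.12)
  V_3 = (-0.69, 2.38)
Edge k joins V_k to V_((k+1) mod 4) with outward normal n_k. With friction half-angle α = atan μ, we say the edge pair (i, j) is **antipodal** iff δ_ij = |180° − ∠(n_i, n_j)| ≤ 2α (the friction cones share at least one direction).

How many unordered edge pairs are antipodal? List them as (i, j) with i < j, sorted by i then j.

α = atan 0.5 = 26.57°;  2α = 53.13°
n_0 = (-0.6622, -0.7493)
n_1 = (+0.8185, -0.5746)
n_2 = (+0.4216, +0.9068)
n_3 = (-0.9112, +0.4119)
  (0,1): δ = 83.60°  ·
  (0,2): δ = 16.53°  ✓
  (0,3): δ = 107.14°  ·
  (1,2): δ = 79.87°  ·
  (1,3): δ = 10.75°  ✓
  (2,3): δ = 89.39°  ·
antipodal pairs: 2

count = 2; pairs: (0,2), (1,3)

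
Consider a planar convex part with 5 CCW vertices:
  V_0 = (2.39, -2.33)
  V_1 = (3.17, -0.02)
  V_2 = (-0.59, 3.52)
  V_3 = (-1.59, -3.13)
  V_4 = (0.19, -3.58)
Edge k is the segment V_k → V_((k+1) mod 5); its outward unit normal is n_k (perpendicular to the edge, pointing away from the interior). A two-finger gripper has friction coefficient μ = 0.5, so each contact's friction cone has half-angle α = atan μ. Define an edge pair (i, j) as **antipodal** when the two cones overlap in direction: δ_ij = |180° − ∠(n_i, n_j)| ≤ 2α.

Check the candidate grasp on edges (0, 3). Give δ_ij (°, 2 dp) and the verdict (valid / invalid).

α = atan 0.5 = 26.57°;  2α = 53.13°
edge 0: e_0 = (+0.78, +2.31);  n_0 = (+0.9474, -0.3199)
edge 3: e_3 = (+1.78, -0.45);  n_3 = (-0.2451, -0.9695)
∠(n_0, n_3) = 85.53°
δ = |180° − 85.53°| = 94.47°
94.47° > 2α = 53.13°  →  invalid

δ = 94.47°, invalid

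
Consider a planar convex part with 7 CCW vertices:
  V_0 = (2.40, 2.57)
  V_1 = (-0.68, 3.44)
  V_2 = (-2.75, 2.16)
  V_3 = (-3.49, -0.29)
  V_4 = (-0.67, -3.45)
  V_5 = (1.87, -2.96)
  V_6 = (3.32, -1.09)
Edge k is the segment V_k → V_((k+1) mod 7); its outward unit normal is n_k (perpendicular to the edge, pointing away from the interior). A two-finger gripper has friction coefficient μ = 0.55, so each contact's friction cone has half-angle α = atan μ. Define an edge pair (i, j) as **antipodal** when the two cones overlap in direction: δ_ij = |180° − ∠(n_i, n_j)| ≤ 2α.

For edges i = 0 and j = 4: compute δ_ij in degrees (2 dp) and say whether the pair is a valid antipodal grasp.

α = atan 0.55 = 28.81°;  2α = 57.62°
edge 0: e_0 = (-3.08, +0.87);  n_0 = (+0.2718, +0.9623)
edge 4: e_4 = (+2.54, +0.49);  n_4 = (+0.1894, -0.9819)
∠(n_0, n_4) = 153.31°
δ = |180° − 153.31°| = 26.69°
26.69° ≤ 2α = 57.62°  →  valid

δ = 26.69°, valid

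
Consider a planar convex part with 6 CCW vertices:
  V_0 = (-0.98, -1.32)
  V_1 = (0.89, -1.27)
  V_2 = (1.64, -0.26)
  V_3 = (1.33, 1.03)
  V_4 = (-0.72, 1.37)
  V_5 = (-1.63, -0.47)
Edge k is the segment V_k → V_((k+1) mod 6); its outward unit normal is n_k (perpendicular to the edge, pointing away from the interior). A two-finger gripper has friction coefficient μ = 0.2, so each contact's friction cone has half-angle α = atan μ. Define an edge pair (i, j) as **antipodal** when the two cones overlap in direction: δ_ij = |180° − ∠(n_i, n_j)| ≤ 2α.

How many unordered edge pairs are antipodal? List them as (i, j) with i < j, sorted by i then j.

α = atan 0.2 = 11.31°;  2α = 22.62°
n_0 = (+0.0267, -0.9996)
n_1 = (+0.8029, -0.5962)
n_2 = (+0.9723, +0.2337)
n_3 = (+0.1636, +0.9865)
n_4 = (-0.8964, +0.4433)
n_5 = (-0.7944, -0.6075)
  (0,1): δ = 128.13°  ·
  (0,2): δ = 78.02°  ·
  (0,3): δ = 10.95°  ✓
  (0,4): δ = 62.15°  ·
  (0,5): δ = 125.87°  ·
  (1,2): δ = 129.89°  ·
  (1,3): δ = 62.82°  ·
  (1,4): δ = 10.28°  ✓
  (1,5): δ = 74.00°  ·
  (2,3): δ = 112.93°  ·
  (2,4): δ = 39.83°  ·
  (2,5): δ = 23.89°  ·
  (3,4): δ = 106.90°  ·
  (3,5): δ = 43.18°  ·
  (4,5): δ = 116.28°  ·
antipodal pairs: 2

count = 2; pairs: (0,3), (1,4)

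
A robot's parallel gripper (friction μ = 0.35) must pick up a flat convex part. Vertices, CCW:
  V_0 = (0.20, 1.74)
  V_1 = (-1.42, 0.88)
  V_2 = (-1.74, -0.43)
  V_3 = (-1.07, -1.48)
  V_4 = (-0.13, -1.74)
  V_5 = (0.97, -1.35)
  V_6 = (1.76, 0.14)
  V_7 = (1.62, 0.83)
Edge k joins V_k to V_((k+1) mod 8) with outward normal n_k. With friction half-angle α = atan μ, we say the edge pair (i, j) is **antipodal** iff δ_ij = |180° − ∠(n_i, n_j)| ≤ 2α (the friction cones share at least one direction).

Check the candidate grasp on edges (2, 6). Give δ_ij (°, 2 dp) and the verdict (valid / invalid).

δ = 21.07°, valid

α = atan 0.35 = 19.29°;  2α = 38.58°
edge 2: e_2 = (+0.67, -1.05);  n_2 = (-0.8430, -0.5379)
edge 6: e_6 = (-0.14, +0.69);  n_6 = (+0.9800, +0.1988)
∠(n_2, n_6) = 158.93°
δ = |180° − 158.93°| = 21.07°
21.07° ≤ 2α = 38.58°  →  valid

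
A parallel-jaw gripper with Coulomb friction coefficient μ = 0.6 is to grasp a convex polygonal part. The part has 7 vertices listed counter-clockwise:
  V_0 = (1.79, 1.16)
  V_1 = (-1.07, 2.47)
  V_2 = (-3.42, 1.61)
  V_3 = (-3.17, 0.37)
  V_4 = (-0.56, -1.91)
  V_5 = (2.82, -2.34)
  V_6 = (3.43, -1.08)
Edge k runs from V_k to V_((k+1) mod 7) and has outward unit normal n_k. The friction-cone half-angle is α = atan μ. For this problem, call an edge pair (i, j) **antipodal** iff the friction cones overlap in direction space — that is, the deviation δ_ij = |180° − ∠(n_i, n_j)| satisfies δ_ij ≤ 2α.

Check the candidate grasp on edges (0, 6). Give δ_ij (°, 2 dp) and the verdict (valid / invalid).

δ = 150.82°, invalid

α = atan 0.6 = 30.96°;  2α = 61.93°
edge 0: e_0 = (-2.86, +1.31);  n_0 = (+0.4164, +0.9092)
edge 6: e_6 = (-1.64, +2.24);  n_6 = (+0.8069, +0.5907)
∠(n_0, n_6) = 29.18°
δ = |180° − 29.18°| = 150.82°
150.82° > 2α = 61.93°  →  invalid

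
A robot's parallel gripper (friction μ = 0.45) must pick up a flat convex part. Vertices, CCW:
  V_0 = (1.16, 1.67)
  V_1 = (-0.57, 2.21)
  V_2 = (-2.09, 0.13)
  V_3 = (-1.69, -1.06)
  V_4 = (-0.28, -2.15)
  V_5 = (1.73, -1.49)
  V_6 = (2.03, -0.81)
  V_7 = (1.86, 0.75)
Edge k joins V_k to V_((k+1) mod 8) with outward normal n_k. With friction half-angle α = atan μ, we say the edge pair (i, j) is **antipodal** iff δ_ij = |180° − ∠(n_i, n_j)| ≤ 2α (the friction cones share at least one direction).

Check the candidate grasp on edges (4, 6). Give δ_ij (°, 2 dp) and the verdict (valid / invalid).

δ = 101.96°, invalid

α = atan 0.45 = 24.23°;  2α = 48.46°
edge 4: e_4 = (+2.01, +0.66);  n_4 = (+0.3120, -0.9501)
edge 6: e_6 = (-0.17, +1.56);  n_6 = (+0.9941, +0.1083)
∠(n_4, n_6) = 78.04°
δ = |180° − 78.04°| = 101.96°
101.96° > 2α = 48.46°  →  invalid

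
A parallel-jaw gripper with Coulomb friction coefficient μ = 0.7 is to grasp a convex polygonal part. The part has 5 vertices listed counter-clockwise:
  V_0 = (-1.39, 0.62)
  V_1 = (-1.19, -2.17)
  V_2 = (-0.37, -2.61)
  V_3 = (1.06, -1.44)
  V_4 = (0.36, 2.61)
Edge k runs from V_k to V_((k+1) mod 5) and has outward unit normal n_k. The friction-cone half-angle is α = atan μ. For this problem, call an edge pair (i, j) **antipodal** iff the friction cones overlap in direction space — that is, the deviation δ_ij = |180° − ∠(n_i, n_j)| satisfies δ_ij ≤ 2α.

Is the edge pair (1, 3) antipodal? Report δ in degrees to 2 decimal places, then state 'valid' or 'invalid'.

α = atan 0.7 = 34.99°;  2α = 69.98°
edge 1: e_1 = (+0.82, -0.44);  n_1 = (-0.4728, -0.8812)
edge 3: e_3 = (-0.70, +4.05);  n_3 = (+0.9854, +0.1703)
∠(n_1, n_3) = 128.02°
δ = |180° − 128.02°| = 51.98°
51.98° ≤ 2α = 69.98°  →  valid

δ = 51.98°, valid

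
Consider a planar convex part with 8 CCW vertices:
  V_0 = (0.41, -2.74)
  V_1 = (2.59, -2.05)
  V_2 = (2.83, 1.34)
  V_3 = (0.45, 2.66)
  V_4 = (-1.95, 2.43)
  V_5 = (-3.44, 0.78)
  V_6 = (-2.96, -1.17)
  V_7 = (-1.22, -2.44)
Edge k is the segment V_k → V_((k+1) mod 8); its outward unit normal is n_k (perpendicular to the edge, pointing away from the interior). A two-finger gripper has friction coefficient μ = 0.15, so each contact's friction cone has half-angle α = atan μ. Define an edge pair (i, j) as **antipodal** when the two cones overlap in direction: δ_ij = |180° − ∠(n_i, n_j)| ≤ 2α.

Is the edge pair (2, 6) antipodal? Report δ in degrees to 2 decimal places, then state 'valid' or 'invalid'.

δ = 7.11°, valid

α = atan 0.15 = 8.53°;  2α = 17.06°
edge 2: e_2 = (-2.38, +1.32);  n_2 = (+0.4850, +0.8745)
edge 6: e_6 = (+1.74, -1.27);  n_6 = (-0.5896, -0.8077)
∠(n_2, n_6) = 172.89°
δ = |180° − 172.89°| = 7.11°
7.11° ≤ 2α = 17.06°  →  valid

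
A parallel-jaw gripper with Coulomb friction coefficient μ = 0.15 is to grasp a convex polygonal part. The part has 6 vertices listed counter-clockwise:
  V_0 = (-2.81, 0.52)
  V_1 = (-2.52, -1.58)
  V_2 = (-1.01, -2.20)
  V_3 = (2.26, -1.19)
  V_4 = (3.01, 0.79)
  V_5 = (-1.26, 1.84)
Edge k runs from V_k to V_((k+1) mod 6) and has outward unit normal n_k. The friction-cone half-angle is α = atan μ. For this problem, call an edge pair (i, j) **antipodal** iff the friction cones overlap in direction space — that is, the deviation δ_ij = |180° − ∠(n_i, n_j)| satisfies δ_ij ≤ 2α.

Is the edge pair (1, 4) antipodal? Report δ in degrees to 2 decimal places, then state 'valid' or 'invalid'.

δ = 8.51°, valid

α = atan 0.15 = 8.53°;  2α = 17.06°
edge 1: e_1 = (+1.51, -0.62);  n_1 = (-0.3798, -0.9251)
edge 4: e_4 = (-4.27, +1.05);  n_4 = (+0.2388, +0.9711)
∠(n_1, n_4) = 171.49°
δ = |180° − 171.49°| = 8.51°
8.51° ≤ 2α = 17.06°  →  valid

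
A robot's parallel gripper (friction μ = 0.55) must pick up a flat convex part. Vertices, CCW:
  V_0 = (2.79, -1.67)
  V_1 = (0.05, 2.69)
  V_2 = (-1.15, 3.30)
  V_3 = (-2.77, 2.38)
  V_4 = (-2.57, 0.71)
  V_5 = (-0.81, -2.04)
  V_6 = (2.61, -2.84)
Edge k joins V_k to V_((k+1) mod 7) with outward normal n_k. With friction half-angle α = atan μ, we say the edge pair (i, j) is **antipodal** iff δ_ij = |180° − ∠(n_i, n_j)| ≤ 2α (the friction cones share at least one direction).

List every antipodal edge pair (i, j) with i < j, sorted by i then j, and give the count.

α = atan 0.55 = 28.81°;  2α = 57.62°
n_0 = (+0.8467, +0.5321)
n_1 = (+0.4531, +0.8914)
n_2 = (-0.4938, +0.8696)
n_3 = (-0.9929, -0.1189)
n_4 = (-0.8423, -0.5391)
n_5 = (-0.2278, -0.9737)
n_6 = (+0.9884, -0.1521)
  (0,1): δ = 149.09°  ·
  (0,2): δ = 92.55°  ·
  (0,3): δ = 25.32°  ✓
  (0,4): δ = 0.47°  ✓
  (0,5): δ = 44.69°  ✓
  (0,6): δ = 139.11°  ·
  (1,2): δ = 123.46°  ·
  (1,3): δ = 56.23°  ✓
  (1,4): δ = 30.44°  ✓
  (1,5): δ = 13.78°  ✓
  (1,6): δ = 108.20°  ·
  (2,3): δ = 112.76°  ·
  (2,4): δ = 86.97°  ·
  (2,5): δ = 42.76°  ✓
  (2,6): δ = 51.66°  ✓
  (3,4): δ = 154.21°  ·
  (3,5): δ = 110.00°  ·
  (3,6): δ = 15.58°  ✓
  (4,5): δ = 135.79°  ·
  (4,6): δ = 41.37°  ✓
  (5,6): δ = 85.58°  ·
antipodal pairs: 10

count = 10; pairs: (0,3), (0,4), (0,5), (1,3), (1,4), (1,5), (2,5), (2,6), (3,6), (4,6)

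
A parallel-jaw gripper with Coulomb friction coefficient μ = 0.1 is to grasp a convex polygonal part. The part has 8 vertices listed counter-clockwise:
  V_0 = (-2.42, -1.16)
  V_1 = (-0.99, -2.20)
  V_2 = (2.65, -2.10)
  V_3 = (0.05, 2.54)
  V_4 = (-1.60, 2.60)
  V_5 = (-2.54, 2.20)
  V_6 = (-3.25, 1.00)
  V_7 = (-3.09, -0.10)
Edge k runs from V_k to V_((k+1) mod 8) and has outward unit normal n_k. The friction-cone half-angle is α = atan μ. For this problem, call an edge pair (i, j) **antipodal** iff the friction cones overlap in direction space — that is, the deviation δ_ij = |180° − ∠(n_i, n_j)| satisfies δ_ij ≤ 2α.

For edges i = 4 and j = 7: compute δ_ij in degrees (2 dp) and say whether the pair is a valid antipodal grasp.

α = atan 0.1 = 5.71°;  2α = 11.42°
edge 4: e_4 = (-0.94, -0.40);  n_4 = (-0.3916, +0.9202)
edge 7: e_7 = (+0.67, -1.06);  n_7 = (-0.8453, -0.5343)
∠(n_4, n_7) = 99.24°
δ = |180° − 99.24°| = 80.76°
80.76° > 2α = 11.42°  →  invalid

δ = 80.76°, invalid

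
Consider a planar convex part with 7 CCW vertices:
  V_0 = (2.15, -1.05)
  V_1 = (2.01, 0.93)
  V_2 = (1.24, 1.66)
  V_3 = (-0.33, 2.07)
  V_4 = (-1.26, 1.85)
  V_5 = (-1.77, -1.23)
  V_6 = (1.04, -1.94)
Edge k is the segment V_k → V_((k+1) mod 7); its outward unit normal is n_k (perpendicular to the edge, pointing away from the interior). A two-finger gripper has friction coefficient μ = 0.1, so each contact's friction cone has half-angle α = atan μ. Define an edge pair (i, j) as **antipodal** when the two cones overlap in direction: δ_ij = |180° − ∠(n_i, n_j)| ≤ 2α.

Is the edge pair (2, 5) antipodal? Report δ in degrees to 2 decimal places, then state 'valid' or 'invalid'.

δ = 0.46°, valid

α = atan 0.1 = 5.71°;  2α = 11.42°
edge 2: e_2 = (-1.57, +0.41);  n_2 = (+0.2527, +0.9676)
edge 5: e_5 = (+2.81, -0.71);  n_5 = (-0.2450, -0.9695)
∠(n_2, n_5) = 179.54°
δ = |180° − 179.54°| = 0.46°
0.46° ≤ 2α = 11.42°  →  valid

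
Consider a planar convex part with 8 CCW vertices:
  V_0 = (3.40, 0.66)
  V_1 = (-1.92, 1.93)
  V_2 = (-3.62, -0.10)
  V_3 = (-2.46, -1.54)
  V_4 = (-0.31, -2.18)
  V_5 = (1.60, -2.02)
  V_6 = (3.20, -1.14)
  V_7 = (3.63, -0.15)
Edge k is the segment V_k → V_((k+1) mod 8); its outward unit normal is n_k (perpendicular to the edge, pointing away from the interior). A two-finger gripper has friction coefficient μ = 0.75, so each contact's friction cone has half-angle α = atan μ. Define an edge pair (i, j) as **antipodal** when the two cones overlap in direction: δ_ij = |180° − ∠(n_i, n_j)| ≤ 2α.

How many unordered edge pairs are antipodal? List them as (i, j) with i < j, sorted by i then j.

α = atan 0.75 = 36.87°;  2α = 73.74°
n_0 = (+0.2322, +0.9727)
n_1 = (-0.7667, +0.6420)
n_2 = (-0.7788, -0.6273)
n_3 = (-0.2853, -0.9584)
n_4 = (+0.0835, -0.9965)
n_5 = (+0.4819, -0.8762)
n_6 = (+0.9172, -0.3984)
n_7 = (+0.9620, +0.2732)
  (0,1): δ = 116.52°  ·
  (0,2): δ = 37.72°  ✓
  (0,3): δ = 3.15°  ✓
  (0,4): δ = 18.21°  ✓
  (0,5): δ = 42.24°  ✓
  (0,6): δ = 79.95°  ·
  (0,7): δ = 119.28°  ·
  (1,2): δ = 101.20°  ·
  (1,3): δ = 66.63°  ✓
  (1,4): δ = 45.27°  ✓
  (1,5): δ = 21.25°  ✓
  (1,6): δ = 16.47°  ✓
  (1,7): δ = 55.80°  ✓
  (2,3): δ = 145.43°  ·
  (2,4): δ = 124.06°  ·
  (2,5): δ = 100.04°  ·
  (2,6): δ = 62.33°  ✓
  (2,7): δ = 23.00°  ✓
  (3,4): δ = 158.63°  ·
  (3,5): δ = 134.61°  ·
  (3,6): δ = 96.90°  ·
  (3,7): δ = 57.57°  ✓
  (4,5): δ = 155.98°  ·
  (4,6): δ = 118.27°  ·
  (4,7): δ = 78.94°  ·
  (5,6): δ = 142.29°  ·
  (5,7): δ = 102.96°  ·
  (6,7): δ = 140.67°  ·
antipodal pairs: 12

count = 12; pairs: (0,2), (0,3), (0,4), (0,5), (1,3), (1,4), (1,5), (1,6), (1,7), (2,6), (2,7), (3,7)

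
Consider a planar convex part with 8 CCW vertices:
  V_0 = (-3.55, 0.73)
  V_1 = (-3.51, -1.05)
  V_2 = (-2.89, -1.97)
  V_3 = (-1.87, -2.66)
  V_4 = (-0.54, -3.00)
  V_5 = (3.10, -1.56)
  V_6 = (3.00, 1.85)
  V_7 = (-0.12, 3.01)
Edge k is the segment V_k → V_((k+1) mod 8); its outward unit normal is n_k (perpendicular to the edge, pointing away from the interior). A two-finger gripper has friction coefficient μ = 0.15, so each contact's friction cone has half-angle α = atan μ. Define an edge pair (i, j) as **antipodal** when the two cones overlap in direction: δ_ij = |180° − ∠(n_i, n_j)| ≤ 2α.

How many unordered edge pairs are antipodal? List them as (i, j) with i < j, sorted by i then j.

α = atan 0.15 = 8.53°;  2α = 17.06°
n_0 = (-0.9997, -0.0225)
n_1 = (-0.8293, -0.5589)
n_2 = (-0.5603, -0.8283)
n_3 = (-0.2477, -0.9688)
n_4 = (+0.3679, -0.9299)
n_5 = (+0.9996, +0.0293)
n_6 = (+0.3485, +0.9373)
n_7 = (-0.5536, +0.8328)
  (0,1): δ = 147.31°  ·
  (0,2): δ = 125.36°  ·
  (0,3): δ = 105.63°  ·
  (0,4): δ = 69.70°  ·
  (0,5): δ = 0.39°  ✓
  (0,6): δ = 68.32°  ·
  (0,7): δ = 122.33°  ·
  (1,2): δ = 158.05°  ·
  (1,3): δ = 138.32°  ·
  (1,4): δ = 102.39°  ·
  (1,5): δ = 32.30°  ·
  (1,6): δ = 35.63°  ·
  (1,7): δ = 89.64°  ·
  (2,3): δ = 160.26°  ·
  (2,4): δ = 124.34°  ·
  (2,5): δ = 54.24°  ·
  (2,6): δ = 13.68°  ✓
  (2,7): δ = 67.69°  ·
  (3,4): δ = 144.08°  ·
  (3,5): δ = 73.98°  ·
  (3,6): δ = 6.05°  ✓
  (3,7): δ = 47.95°  ·
  (4,5): δ = 109.90°  ·
  (4,6): δ = 41.98°  ·
  (4,7): δ = 12.03°  ✓
  (5,6): δ = 112.07°  ·
  (5,7): δ = 58.07°  ·
  (6,7): δ = 125.99°  ·
antipodal pairs: 4

count = 4; pairs: (0,5), (2,6), (3,6), (4,7)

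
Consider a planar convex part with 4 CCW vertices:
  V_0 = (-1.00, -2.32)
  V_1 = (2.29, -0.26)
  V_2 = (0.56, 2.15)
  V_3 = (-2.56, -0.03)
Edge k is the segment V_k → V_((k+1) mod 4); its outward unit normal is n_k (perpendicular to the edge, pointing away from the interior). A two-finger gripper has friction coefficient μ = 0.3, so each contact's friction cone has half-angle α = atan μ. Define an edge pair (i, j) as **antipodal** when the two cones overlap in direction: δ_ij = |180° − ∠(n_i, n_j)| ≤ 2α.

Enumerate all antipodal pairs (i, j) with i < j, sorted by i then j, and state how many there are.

count = 2; pairs: (0,2), (1,3)

α = atan 0.3 = 16.70°;  2α = 33.40°
n_0 = (+0.5307, -0.8476)
n_1 = (+0.8124, +0.5831)
n_2 = (-0.5728, +0.8197)
n_3 = (-0.8265, -0.5630)
  (0,1): δ = 86.38°  ·
  (0,2): δ = 2.89°  ✓
  (0,3): δ = 92.21°  ·
  (1,2): δ = 90.73°  ·
  (1,3): δ = 1.41°  ✓
  (2,3): δ = 90.68°  ·
antipodal pairs: 2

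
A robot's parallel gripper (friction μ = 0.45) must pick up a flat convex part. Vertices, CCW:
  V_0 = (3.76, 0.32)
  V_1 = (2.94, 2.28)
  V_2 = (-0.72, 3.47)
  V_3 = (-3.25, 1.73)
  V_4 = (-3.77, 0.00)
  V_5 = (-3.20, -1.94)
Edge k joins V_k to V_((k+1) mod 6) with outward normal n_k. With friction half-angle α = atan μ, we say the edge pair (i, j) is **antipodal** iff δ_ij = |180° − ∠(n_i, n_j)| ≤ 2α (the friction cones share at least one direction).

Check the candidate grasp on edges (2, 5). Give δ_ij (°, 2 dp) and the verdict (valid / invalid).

α = atan 0.45 = 24.23°;  2α = 48.46°
edge 2: e_2 = (-2.53, -1.74);  n_2 = (-0.5667, +0.8239)
edge 5: e_5 = (+6.96, +2.26);  n_5 = (+0.3088, -0.9511)
∠(n_2, n_5) = 163.47°
δ = |180° − 163.47°| = 16.53°
16.53° ≤ 2α = 48.46°  →  valid

δ = 16.53°, valid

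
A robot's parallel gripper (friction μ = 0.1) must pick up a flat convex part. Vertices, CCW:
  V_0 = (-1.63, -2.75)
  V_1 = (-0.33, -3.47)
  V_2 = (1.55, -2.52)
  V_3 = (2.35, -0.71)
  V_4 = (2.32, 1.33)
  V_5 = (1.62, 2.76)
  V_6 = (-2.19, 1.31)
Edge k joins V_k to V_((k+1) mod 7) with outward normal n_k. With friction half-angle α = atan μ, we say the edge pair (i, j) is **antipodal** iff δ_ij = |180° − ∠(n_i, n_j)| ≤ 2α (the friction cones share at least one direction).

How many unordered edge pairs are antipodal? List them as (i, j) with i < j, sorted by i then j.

α = atan 0.1 = 5.71°;  2α = 11.42°
n_0 = (-0.4845, -0.8748)
n_1 = (+0.4510, -0.8925)
n_2 = (+0.9146, -0.4043)
n_3 = (+0.9999, +0.0147)
n_4 = (+0.8982, +0.4397)
n_5 = (-0.3557, +0.9346)
n_6 = (-0.9906, -0.1366)
  (0,1): δ = 124.21°  ·
  (0,2): δ = 84.87°  ·
  (0,3): δ = 60.18°  ·
  (0,4): δ = 34.94°  ·
  (0,5): δ = 49.82°  ·
  (0,6): δ = 126.83°  ·
  (1,2): δ = 140.65°  ·
  (1,3): δ = 115.97°  ·
  (1,4): δ = 90.73°  ·
  (1,5): δ = 5.97°  ✓
  (1,6): δ = 71.04°  ·
  (2,3): δ = 155.31°  ·
  (2,4): δ = 130.07°  ·
  (2,5): δ = 45.32°  ·
  (2,6): δ = 31.70°  ·
  (3,4): δ = 154.76°  ·
  (3,5): δ = 70.01°  ·
  (3,6): δ = 7.01°  ✓
  (4,5): δ = 95.25°  ·
  (4,6): δ = 18.23°  ·
  (5,6): δ = 102.98°  ·
antipodal pairs: 2

count = 2; pairs: (1,5), (3,6)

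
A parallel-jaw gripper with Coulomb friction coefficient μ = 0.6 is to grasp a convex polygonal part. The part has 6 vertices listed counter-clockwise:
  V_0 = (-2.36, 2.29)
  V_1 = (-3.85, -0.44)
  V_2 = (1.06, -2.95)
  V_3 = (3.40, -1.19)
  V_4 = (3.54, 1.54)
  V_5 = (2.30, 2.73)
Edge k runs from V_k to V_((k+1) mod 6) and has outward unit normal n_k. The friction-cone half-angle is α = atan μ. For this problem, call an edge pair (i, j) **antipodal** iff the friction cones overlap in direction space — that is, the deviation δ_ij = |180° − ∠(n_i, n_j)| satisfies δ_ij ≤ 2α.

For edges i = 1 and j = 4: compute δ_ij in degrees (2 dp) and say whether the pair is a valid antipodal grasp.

α = atan 0.6 = 30.96°;  2α = 61.93°
edge 1: e_1 = (+4.91, -2.51);  n_1 = (-0.4552, -0.8904)
edge 4: e_4 = (-1.24, +1.19);  n_4 = (+0.6924, +0.7215)
∠(n_1, n_4) = 163.25°
δ = |180° − 163.25°| = 16.75°
16.75° ≤ 2α = 61.93°  →  valid

δ = 16.75°, valid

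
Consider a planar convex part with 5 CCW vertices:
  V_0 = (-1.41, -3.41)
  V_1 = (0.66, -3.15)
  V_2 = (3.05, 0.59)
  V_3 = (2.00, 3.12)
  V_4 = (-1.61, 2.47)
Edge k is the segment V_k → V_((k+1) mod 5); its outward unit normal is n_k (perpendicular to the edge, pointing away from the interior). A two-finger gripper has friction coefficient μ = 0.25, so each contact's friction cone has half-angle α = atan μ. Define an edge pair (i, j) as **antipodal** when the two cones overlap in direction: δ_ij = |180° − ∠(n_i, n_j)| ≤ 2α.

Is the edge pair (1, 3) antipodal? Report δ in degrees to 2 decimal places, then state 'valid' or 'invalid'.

δ = 47.21°, invalid

α = atan 0.25 = 14.04°;  2α = 28.07°
edge 1: e_1 = (+2.39, +3.74);  n_1 = (+0.8426, -0.5385)
edge 3: e_3 = (-3.61, -0.65);  n_3 = (-0.1772, +0.9842)
∠(n_1, n_3) = 132.79°
δ = |180° − 132.79°| = 47.21°
47.21° > 2α = 28.07°  →  invalid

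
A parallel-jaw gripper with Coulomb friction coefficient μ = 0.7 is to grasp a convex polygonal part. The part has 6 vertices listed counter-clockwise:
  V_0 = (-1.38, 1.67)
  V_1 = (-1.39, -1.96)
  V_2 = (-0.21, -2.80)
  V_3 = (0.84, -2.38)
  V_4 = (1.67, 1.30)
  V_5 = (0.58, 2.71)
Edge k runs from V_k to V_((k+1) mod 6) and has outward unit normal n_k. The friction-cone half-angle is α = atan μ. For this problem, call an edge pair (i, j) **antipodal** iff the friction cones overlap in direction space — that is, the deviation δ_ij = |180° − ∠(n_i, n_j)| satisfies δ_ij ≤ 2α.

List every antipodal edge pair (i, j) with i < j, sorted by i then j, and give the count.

count = 8; pairs: (0,2), (0,3), (0,4), (1,3), (1,4), (1,5), (2,5), (3,5)

α = atan 0.7 = 34.99°;  2α = 69.98°
n_0 = (-1.0000, +0.0028)
n_1 = (-0.5799, -0.8147)
n_2 = (+0.3714, -0.9285)
n_3 = (+0.9755, -0.2200)
n_4 = (+0.7912, +0.6116)
n_5 = (-0.4687, +0.8833)
  (0,1): δ = 125.29°  ·
  (0,2): δ = 68.04°  ✓
  (0,3): δ = 12.55°  ✓
  (0,4): δ = 37.86°  ✓
  (0,5): δ = 118.11°  ·
  (1,2): δ = 122.75°  ·
  (1,3): δ = 67.26°  ✓
  (1,4): δ = 16.85°  ✓
  (1,5): δ = 63.40°  ✓
  (2,3): δ = 124.51°  ·
  (2,4): δ = 74.10°  ·
  (2,5): δ = 6.15°  ✓
  (3,4): δ = 129.58°  ·
  (3,5): δ = 49.34°  ✓
  (4,5): δ = 99.75°  ·
antipodal pairs: 8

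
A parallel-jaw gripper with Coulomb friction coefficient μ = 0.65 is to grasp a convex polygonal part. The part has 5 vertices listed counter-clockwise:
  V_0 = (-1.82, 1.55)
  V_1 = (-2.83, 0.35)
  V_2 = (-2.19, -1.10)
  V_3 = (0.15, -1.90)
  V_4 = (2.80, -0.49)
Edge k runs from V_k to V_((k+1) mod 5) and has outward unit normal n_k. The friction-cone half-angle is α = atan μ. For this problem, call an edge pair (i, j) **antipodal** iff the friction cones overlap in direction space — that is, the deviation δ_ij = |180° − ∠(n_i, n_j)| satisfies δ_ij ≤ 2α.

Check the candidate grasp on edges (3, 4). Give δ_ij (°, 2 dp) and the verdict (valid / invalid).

α = atan 0.65 = 33.02°;  2α = 66.05°
edge 3: e_3 = (+2.65, +1.41);  n_3 = (+0.4697, -0.8828)
edge 4: e_4 = (-4.62, +2.04);  n_4 = (+0.4039, +0.9148)
∠(n_3, n_4) = 128.16°
δ = |180° − 128.16°| = 51.84°
51.84° ≤ 2α = 66.05°  →  valid

δ = 51.84°, valid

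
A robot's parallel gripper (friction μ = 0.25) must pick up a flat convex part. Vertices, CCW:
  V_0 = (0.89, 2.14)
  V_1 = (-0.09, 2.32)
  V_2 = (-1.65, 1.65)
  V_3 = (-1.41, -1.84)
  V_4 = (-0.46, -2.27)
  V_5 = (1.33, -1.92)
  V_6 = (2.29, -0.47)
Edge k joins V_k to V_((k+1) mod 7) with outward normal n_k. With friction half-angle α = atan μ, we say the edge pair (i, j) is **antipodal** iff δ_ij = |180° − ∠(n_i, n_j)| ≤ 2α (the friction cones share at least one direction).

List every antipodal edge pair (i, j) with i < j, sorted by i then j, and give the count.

α = atan 0.25 = 14.04°;  2α = 28.07°
n_0 = (+0.1807, +0.9835)
n_1 = (-0.3946, +0.9188)
n_2 = (-0.9976, -0.0686)
n_3 = (-0.4124, -0.9110)
n_4 = (+0.1919, -0.9814)
n_5 = (+0.8338, -0.5520)
n_6 = (+0.8812, +0.4727)
  (0,1): δ = 146.35°  ·
  (0,2): δ = 75.66°  ·
  (0,3): δ = 13.95°  ✓
  (0,4): δ = 21.47°  ✓
  (0,5): δ = 66.90°  ·
  (0,6): δ = 128.62°  ·
  (1,2): δ = 109.31°  ·
  (1,3): δ = 47.60°  ·
  (1,4): δ = 12.18°  ✓
  (1,5): δ = 33.25°  ·
  (1,6): δ = 94.97°  ·
  (2,3): δ = 118.29°  ·
  (2,4): δ = 82.87°  ·
  (2,5): δ = 37.44°  ·
  (2,6): δ = 24.28°  ✓
  (3,4): δ = 144.58°  ·
  (3,5): δ = 99.15°  ·
  (3,6): δ = 37.44°  ·
  (4,5): δ = 134.57°  ·
  (4,6): δ = 72.85°  ·
  (5,6): δ = 118.28°  ·
antipodal pairs: 4

count = 4; pairs: (0,3), (0,4), (1,4), (2,6)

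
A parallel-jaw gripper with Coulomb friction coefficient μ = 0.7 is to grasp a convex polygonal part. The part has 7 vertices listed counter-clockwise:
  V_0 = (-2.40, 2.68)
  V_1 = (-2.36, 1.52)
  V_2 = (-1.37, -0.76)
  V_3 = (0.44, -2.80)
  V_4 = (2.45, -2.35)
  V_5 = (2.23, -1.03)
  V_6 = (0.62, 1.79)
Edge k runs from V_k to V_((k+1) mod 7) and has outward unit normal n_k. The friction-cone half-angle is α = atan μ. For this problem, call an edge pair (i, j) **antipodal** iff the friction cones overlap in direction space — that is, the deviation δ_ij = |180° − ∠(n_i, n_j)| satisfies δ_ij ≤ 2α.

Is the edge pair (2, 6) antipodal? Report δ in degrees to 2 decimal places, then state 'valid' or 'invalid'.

α = atan 0.7 = 34.99°;  2α = 69.98°
edge 2: e_2 = (+1.81, -2.04);  n_2 = (-0.7480, -0.6637)
edge 6: e_6 = (-3.02, +0.89);  n_6 = (+0.2827, +0.9592)
∠(n_2, n_6) = 148.00°
δ = |180° − 148.00°| = 32.00°
32.00° ≤ 2α = 69.98°  →  valid

δ = 32.00°, valid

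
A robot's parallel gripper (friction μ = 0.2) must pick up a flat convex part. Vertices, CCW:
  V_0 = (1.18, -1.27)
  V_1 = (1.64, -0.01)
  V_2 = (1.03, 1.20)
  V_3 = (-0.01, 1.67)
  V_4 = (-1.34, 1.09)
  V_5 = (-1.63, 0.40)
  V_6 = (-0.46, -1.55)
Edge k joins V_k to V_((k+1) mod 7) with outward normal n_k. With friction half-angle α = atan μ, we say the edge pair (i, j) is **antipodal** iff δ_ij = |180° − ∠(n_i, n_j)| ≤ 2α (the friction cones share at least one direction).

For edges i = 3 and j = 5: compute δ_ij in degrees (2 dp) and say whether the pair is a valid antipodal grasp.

α = atan 0.2 = 11.31°;  2α = 22.62°
edge 3: e_3 = (-1.33, -0.58);  n_3 = (-0.3997, +0.9166)
edge 5: e_5 = (+1.17, -1.95);  n_5 = (-0.8575, -0.5145)
∠(n_3, n_5) = 97.40°
δ = |180° − 97.40°| = 82.60°
82.60° > 2α = 22.62°  →  invalid

δ = 82.60°, invalid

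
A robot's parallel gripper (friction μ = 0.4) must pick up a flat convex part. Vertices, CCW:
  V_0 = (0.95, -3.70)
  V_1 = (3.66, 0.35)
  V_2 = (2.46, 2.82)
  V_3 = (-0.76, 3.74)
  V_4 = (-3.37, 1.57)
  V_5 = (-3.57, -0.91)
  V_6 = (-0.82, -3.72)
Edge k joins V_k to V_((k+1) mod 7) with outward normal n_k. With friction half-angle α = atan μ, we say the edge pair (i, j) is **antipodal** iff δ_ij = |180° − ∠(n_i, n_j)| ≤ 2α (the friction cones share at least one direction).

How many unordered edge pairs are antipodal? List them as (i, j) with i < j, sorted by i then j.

α = atan 0.4 = 21.80°;  2α = 43.60°
n_0 = (+0.8311, -0.5561)
n_1 = (+0.8995, +0.4370)
n_2 = (+0.2747, +0.9615)
n_3 = (-0.6393, +0.7689)
n_4 = (-0.9968, +0.0804)
n_5 = (-0.7147, -0.6994)
n_6 = (+0.0113, -0.9999)
  (0,1): δ = 120.30°  ·
  (0,2): δ = 72.16°  ·
  (0,3): δ = 16.47°  ✓
  (0,4): δ = 29.18°  ✓
  (0,5): δ = 78.17°  ·
  (0,6): δ = 124.44°  ·
  (1,2): δ = 131.86°  ·
  (1,3): δ = 76.17°  ·
  (1,4): δ = 30.52°  ✓
  (1,5): δ = 18.47°  ✓
  (1,6): δ = 64.74°  ·
  (2,3): δ = 124.31°  ·
  (2,4): δ = 78.67°  ·
  (2,5): δ = 29.67°  ✓
  (2,6): δ = 16.59°  ✓
  (3,4): δ = 134.35°  ·
  (3,5): δ = 85.36°  ·
  (3,6): δ = 39.09°  ✓
  (4,5): δ = 131.01°  ·
  (4,6): δ = 84.74°  ·
  (5,6): δ = 133.73°  ·
antipodal pairs: 7

count = 7; pairs: (0,3), (0,4), (1,4), (1,5), (2,5), (2,6), (3,6)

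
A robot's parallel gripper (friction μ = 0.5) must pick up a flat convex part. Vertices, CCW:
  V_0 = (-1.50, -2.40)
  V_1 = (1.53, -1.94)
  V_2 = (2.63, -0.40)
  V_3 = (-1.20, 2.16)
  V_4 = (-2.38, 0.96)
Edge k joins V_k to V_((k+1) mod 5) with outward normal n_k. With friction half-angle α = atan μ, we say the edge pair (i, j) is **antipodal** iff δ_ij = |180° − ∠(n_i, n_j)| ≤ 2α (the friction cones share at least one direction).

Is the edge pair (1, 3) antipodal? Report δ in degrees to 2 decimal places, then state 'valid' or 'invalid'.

α = atan 0.5 = 26.57°;  2α = 53.13°
edge 1: e_1 = (+1.10, +1.54);  n_1 = (+0.8137, -0.5812)
edge 3: e_3 = (-1.18, -1.20);  n_3 = (-0.7130, +0.7011)
∠(n_1, n_3) = 171.02°
δ = |180° − 171.02°| = 8.98°
8.98° ≤ 2α = 53.13°  →  valid

δ = 8.98°, valid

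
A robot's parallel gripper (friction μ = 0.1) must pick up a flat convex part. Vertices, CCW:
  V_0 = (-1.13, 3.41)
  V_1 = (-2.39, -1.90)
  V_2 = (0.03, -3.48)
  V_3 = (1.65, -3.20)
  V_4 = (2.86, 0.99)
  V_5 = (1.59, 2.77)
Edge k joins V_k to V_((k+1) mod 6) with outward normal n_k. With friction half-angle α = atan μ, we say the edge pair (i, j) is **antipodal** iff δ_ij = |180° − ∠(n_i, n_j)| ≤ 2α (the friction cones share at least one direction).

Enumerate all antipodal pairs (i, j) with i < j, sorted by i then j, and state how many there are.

count = 1; pairs: (0,3)

α = atan 0.1 = 5.71°;  2α = 11.42°
n_0 = (-0.9730, +0.2309)
n_1 = (-0.5467, -0.8373)
n_2 = (+0.1703, -0.9854)
n_3 = (+0.9607, -0.2774)
n_4 = (+0.8140, +0.5808)
n_5 = (+0.2290, +0.9734)
  (0,1): δ = 109.79°  ·
  (0,2): δ = 66.85°  ·
  (0,3): δ = 2.76°  ✓
  (0,4): δ = 48.86°  ·
  (0,5): δ = 90.11°  ·
  (1,2): δ = 137.05°  ·
  (1,3): δ = 72.97°  ·
  (1,4): δ = 21.35°  ·
  (1,5): δ = 19.90°  ·
  (2,3): δ = 115.91°  ·
  (2,4): δ = 64.30°  ·
  (2,5): δ = 23.05°  ·
  (3,4): δ = 128.38°  ·
  (3,5): δ = 87.13°  ·
  (4,5): δ = 138.75°  ·
antipodal pairs: 1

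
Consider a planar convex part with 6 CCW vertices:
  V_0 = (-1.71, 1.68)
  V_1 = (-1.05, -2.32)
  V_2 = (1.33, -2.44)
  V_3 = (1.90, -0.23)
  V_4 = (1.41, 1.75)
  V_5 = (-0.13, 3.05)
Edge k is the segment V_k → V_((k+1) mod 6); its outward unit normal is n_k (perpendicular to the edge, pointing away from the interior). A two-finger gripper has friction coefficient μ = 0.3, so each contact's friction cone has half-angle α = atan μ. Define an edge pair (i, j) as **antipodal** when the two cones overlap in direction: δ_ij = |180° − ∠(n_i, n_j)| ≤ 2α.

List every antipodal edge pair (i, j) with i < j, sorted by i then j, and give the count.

α = atan 0.3 = 16.70°;  2α = 33.40°
n_0 = (-0.9867, -0.1628)
n_1 = (-0.0504, -0.9987)
n_2 = (+0.9683, -0.2497)
n_3 = (+0.9707, +0.2402)
n_4 = (+0.6451, +0.7641)
n_5 = (-0.6551, +0.7555)
  (0,1): δ = 102.26°  ·
  (0,2): δ = 23.83°  ✓
  (0,3): δ = 4.53°  ✓
  (0,4): δ = 40.46°  ·
  (0,5): δ = 121.56°  ·
  (1,2): δ = 101.58°  ·
  (1,3): δ = 73.21°  ·
  (1,4): δ = 37.28°  ·
  (1,5): δ = 43.81°  ·
  (2,3): δ = 151.64°  ·
  (2,4): δ = 115.71°  ·
  (2,5): δ = 34.61°  ·
  (3,4): δ = 144.07°  ·
  (3,5): δ = 62.97°  ·
  (4,5): δ = 98.90°  ·
antipodal pairs: 2

count = 2; pairs: (0,2), (0,3)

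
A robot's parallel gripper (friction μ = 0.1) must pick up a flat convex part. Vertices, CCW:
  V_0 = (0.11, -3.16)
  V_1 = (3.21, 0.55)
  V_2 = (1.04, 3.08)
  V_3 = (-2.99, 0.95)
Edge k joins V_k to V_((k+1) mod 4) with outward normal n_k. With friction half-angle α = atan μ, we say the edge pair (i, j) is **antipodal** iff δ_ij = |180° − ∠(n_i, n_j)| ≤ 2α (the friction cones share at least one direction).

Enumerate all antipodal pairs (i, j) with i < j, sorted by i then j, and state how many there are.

α = atan 0.1 = 5.71°;  2α = 11.42°
n_0 = (+0.7674, -0.6412)
n_1 = (+0.7590, +0.6510)
n_2 = (-0.4673, +0.8841)
n_3 = (-0.7984, -0.6022)
  (0,1): δ = 99.50°  ·
  (0,2): δ = 22.26°  ·
  (0,3): δ = 76.91°  ·
  (1,2): δ = 102.76°  ·
  (1,3): δ = 3.59°  ✓
  (2,3): δ = 80.83°  ·
antipodal pairs: 1

count = 1; pairs: (1,3)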